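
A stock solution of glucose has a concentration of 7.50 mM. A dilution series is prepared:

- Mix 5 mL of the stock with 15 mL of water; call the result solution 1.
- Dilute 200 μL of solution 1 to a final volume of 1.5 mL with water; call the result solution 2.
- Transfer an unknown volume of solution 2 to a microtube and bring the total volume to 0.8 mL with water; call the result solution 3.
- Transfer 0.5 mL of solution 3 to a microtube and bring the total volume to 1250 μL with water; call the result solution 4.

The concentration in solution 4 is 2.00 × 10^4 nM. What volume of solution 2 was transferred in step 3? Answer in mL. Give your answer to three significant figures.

Step 1: 5 mL + 15 mL = 20 mL total → factor 20/5 = 4
Step 2: 200 μL brought to 1.5 mL → factor 1500/200 = 7.5
Step 3: v brought to 0.8 mL → factor = 0.8 mL/v
Step 4: 0.5 mL brought to 1250 μL → factor 1.25/0.5 = 2.5
Product of known-step factors = 75
Overall factor = 7.50 mM / (2.00 × 10^4 nM) = 375
Step-3 factor = 375 / 75 = 5
v = 0.8 mL / 5 = 0.160 mL

0.160 mL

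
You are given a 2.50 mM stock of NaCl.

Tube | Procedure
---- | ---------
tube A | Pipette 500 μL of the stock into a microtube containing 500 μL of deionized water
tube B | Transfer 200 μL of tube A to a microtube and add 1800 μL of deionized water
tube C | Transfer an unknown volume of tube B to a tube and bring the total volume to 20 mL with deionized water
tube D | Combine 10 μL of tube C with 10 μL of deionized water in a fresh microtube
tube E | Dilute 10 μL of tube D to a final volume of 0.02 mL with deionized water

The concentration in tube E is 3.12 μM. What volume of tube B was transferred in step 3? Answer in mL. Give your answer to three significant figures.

2.00 mL

Step 1: 500 μL + 500 μL = 1000 μL total → factor 1000/500 = 2
Step 2: 200 μL + 1800 μL = 2000 μL total → factor 2000/200 = 10
Step 3: v brought to 20 mL → factor = 20 mL/v
Step 4: 10 μL + 10 μL = 20 μL total → factor 20/10 = 2
Step 5: 10 μL brought to 0.02 mL → factor 20/10 = 2
Product of known-step factors = 80
Overall factor = 2.50 mM / (3.12 μM) = 801.28
Step-3 factor = 801.28 / 80 = 10.016
v = 20 mL / 10.016 = 2.00 mL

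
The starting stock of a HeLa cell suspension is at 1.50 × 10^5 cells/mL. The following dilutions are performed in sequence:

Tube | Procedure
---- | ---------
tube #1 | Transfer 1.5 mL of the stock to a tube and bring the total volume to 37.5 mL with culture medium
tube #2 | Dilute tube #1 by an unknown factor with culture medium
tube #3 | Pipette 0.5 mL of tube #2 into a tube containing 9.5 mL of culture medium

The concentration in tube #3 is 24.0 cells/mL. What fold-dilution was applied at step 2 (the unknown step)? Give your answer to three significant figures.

Step 1: 1.5 mL brought to 37.5 mL → factor 37.5/1.5 = 25
Step 2: unknown factor x
Step 3: 0.5 mL + 9.5 mL = 10 mL total → factor 10/0.5 = 20
Product of known-step factors = 500
Overall factor = 1.50 × 10^5 cells/mL / (24.0 cells/mL) = 6250
x = 6250 / 500 = 12.5

12.5-fold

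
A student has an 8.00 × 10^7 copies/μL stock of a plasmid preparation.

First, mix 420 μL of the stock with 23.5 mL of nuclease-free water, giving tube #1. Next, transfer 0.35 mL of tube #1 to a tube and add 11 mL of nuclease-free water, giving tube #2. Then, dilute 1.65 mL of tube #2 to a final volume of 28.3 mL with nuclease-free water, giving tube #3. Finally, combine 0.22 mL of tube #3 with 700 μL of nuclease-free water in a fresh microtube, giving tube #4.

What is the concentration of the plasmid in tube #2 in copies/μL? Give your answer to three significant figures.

4.33 × 10^4 copies/μL

Step 1: 420 μL + 23.5 mL = 23920 μL total → factor 23920/420 = 56.952
Step 2: 0.35 mL + 11 mL = 11.35 mL total → factor 11.35/0.35 = 32.429
Dilution factor through tube #2 = 56.952 × 32.429 = 1846.9
[tube #2] = 8.00 × 10^7 copies/μL / 1846.9 = 4.33 × 10^4 copies/μL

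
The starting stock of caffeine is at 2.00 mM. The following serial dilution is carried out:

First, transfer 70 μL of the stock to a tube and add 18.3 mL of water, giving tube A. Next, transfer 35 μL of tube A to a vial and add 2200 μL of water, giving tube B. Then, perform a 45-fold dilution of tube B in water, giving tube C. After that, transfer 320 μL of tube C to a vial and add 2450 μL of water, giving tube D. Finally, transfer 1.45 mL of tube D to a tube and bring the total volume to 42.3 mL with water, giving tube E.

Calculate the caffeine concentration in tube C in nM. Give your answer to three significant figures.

Step 1: 70 μL + 18.3 mL = 18370 μL total → factor 18370/70 = 262.43
Step 2: 35 μL + 2200 μL = 2235 μL total → factor 2235/35 = 63.857
Step 3: 45-fold → factor 45
Dilution factor through tube C = 262.43 × 63.857 × 45 = 7.5411 × 10^5
[tube C] = 2.00 mM / 7.5411 × 10^5 = 2.652 × 10^-6 mM = 2.65 nM

2.65 nM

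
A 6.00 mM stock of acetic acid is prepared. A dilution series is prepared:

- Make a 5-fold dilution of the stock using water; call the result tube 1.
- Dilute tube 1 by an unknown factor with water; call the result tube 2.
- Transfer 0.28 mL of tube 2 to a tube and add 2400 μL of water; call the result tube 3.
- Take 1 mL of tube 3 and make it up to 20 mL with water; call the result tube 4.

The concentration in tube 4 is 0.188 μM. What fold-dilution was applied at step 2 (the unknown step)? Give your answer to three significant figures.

33.3-fold

Step 1: 5-fold → factor 5
Step 2: unknown factor x
Step 3: 0.28 mL + 2400 μL = 2.68 mL total → factor 2.68/0.28 = 9.5714
Step 4: 1 mL brought to 20 mL → factor 20/1 = 20
Product of known-step factors = 957.14
Overall factor = 6.00 mM / (0.188 μM) = 31915
x = 31915 / 957.14 = 33.3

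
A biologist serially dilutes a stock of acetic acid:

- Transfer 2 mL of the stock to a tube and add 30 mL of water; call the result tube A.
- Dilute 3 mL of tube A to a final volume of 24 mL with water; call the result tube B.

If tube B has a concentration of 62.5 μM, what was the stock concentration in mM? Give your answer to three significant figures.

8.00 mM

Step 1: 2 mL + 30 mL = 32 mL total → factor 32/2 = 16
Step 2: 3 mL brought to 24 mL → factor 24/3 = 8
Overall dilution factor = 16 × 8 = 128
Stock = 62.5 μM × 128 = 8000 μM = 8.00 mM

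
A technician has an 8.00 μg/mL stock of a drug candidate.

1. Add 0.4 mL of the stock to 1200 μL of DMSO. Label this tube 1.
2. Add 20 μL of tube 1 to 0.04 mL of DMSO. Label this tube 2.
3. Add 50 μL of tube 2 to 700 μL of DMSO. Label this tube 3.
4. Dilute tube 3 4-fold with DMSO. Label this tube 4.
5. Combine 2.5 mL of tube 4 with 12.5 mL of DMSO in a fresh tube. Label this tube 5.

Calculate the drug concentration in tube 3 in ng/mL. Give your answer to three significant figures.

Step 1: 0.4 mL + 1200 μL = 1.6 mL total → factor 1.6/0.4 = 4
Step 2: 20 μL + 0.04 mL = 60 μL total → factor 60/20 = 3
Step 3: 50 μL + 700 μL = 750 μL total → factor 750/50 = 15
Dilution factor through tube 3 = 4 × 3 × 15 = 180
[tube 3] = 8.00 μg/mL / 180 = 0.04444 μg/mL = 44.4 ng/mL

44.4 ng/mL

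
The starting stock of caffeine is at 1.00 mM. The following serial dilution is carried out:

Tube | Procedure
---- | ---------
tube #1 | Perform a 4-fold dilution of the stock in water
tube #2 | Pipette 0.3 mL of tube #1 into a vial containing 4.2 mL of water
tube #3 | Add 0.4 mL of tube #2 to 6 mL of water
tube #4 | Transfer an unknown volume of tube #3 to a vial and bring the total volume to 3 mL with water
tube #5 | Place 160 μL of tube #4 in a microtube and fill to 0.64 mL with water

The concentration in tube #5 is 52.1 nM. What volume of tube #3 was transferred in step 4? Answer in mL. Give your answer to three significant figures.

Step 1: 4-fold → factor 4
Step 2: 0.3 mL + 4.2 mL = 4.5 mL total → factor 4.5/0.3 = 15
Step 3: 0.4 mL + 6 mL = 6.4 mL total → factor 6.4/0.4 = 16
Step 4: v brought to 3 mL → factor = 3 mL/v
Step 5: 160 μL brought to 0.64 mL → factor 640/160 = 4
Product of known-step factors = 3840
Overall factor = 1.00 mM / (52.1 nM) = 19194
Step-4 factor = 19194 / 3840 = 4.9984
v = 3 mL / 4.9984 = 0.600 mL

0.600 mL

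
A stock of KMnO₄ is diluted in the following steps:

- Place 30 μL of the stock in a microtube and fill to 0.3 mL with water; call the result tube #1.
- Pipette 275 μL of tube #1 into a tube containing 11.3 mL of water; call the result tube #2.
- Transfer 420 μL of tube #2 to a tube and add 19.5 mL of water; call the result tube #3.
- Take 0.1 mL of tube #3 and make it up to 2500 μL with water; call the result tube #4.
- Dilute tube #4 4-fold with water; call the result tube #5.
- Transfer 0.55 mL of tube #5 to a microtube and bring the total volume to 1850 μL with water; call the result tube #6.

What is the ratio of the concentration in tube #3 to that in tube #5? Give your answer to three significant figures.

Step 1: 30 μL brought to 0.3 mL → factor 300/30 = 10
Step 2: 275 μL + 11.3 mL = 11575 μL total → factor 11575/275 = 42.091
Step 3: 420 μL + 19.5 mL = 19920 μL total → factor 19920/420 = 47.429
Step 4: 0.1 mL brought to 2500 μL → factor 2.5/0.1 = 25
Step 5: 4-fold → factor 4
Dilution factor to tube #3 = 19963; to tube #5 = 1.9963 × 10^6
[tube #3]/[tube #5] = (factor to tube #5)/(factor to tube #3) = 1.9963 × 10^6/19963 = 100

100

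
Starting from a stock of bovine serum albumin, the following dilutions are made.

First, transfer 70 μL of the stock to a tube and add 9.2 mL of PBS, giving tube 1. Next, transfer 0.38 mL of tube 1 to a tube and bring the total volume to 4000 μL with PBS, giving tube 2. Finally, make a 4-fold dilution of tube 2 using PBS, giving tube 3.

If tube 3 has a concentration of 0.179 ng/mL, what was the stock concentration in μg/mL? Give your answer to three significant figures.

Step 1: 70 μL + 9.2 mL = 9270 μL total → factor 9270/70 = 132.43
Step 2: 0.38 mL brought to 4000 μL → factor 4/0.38 = 10.526
Step 3: 4-fold → factor 4
Overall dilution factor = 132.43 × 10.526 × 4 = 5575.9
Stock = 0.179 ng/mL × 5575.9 = 998.1 ng/mL = 0.998 μg/mL

0.998 μg/mL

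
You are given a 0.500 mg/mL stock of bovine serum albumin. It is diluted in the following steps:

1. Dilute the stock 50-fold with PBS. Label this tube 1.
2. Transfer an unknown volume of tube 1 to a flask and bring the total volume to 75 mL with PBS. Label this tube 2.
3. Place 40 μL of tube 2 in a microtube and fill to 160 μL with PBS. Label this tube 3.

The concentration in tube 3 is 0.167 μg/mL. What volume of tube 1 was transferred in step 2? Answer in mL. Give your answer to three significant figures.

Step 1: 50-fold → factor 50
Step 2: v brought to 75 mL → factor = 75 mL/v
Step 3: 40 μL brought to 160 μL → factor 160/40 = 4
Product of known-step factors = 200
Overall factor = 0.500 mg/mL / (0.167 μg/mL) = 2994
Step-2 factor = 2994 / 200 = 14.97
v = 75 mL / 14.97 = 5.01 mL

5.01 mL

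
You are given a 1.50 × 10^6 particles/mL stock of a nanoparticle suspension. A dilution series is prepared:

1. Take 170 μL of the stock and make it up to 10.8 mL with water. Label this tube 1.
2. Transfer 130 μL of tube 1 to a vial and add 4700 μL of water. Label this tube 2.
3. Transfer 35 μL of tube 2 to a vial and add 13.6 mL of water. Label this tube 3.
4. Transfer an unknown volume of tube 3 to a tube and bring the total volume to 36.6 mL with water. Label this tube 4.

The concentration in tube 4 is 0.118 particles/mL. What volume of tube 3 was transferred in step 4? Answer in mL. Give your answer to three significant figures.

Step 1: 170 μL brought to 10.8 mL → factor 10800/170 = 63.529
Step 2: 130 μL + 4700 μL = 4830 μL total → factor 4830/130 = 37.154
Step 3: 35 μL + 13.6 mL = 13635 μL total → factor 13635/35 = 389.57
Step 4: v brought to 36.6 mL → factor = 36.6 mL/v
Product of known-step factors = 9.1953 × 10^5
Overall factor = 1.50 × 10^6 particles/mL / (0.118 particles/mL) = 1.2712 × 10^7
Step-4 factor = 1.2712 × 10^7 / 9.1953 × 10^5 = 13.824
v = 36.6 mL / 13.824 = 2.65 mL

2.65 mL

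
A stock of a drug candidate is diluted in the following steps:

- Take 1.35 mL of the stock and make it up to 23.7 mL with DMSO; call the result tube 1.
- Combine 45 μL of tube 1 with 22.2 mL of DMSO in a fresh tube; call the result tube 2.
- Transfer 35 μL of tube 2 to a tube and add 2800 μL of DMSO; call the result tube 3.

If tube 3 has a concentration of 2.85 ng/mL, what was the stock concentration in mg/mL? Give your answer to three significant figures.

2.00 mg/mL

Step 1: 1.35 mL brought to 23.7 mL → factor 23.7/1.35 = 17.556
Step 2: 45 μL + 22.2 mL = 22245 μL total → factor 22245/45 = 494.33
Step 3: 35 μL + 2800 μL = 2835 μL total → factor 2835/35 = 81
Overall dilution factor = 17.556 × 494.33 × 81 = 7.0294 × 10^5
Stock = 2.85 ng/mL × 7.0294 × 10^5 = 2.003 × 10^6 ng/mL = 2.00 mg/mL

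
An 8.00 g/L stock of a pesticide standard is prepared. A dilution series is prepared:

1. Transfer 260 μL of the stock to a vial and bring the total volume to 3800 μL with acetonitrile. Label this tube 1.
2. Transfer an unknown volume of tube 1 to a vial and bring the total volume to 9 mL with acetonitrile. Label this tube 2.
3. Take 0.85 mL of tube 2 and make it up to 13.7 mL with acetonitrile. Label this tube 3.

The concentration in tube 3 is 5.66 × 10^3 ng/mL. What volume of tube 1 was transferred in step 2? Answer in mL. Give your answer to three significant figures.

Step 1: 260 μL brought to 3800 μL → factor 3800/260 = 14.615
Step 2: v brought to 9 mL → factor = 9 mL/v
Step 3: 0.85 mL brought to 13.7 mL → factor 13.7/0.85 = 16.118
Product of known-step factors = 235.57
Overall factor = 8.00 g/L / (5.66 × 10^3 ng/mL) = 1413.4
Step-2 factor = 1413.4 / 235.57 = 6.0001
v = 9 mL / 6.0001 = 1.50 mL

1.50 mL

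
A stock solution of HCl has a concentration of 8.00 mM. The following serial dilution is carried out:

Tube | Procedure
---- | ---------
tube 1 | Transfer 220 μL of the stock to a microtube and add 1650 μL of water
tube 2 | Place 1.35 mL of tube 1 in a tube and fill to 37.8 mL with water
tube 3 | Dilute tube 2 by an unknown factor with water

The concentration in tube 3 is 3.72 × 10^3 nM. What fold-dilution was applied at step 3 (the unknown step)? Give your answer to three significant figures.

9.04-fold

Step 1: 220 μL + 1650 μL = 1870 μL total → factor 1870/220 = 8.5
Step 2: 1.35 mL brought to 37.8 mL → factor 37.8/1.35 = 28
Step 3: unknown factor x
Product of known-step factors = 238
Overall factor = 8.00 mM / (3.72 × 10^3 nM) = 2150.5
x = 2150.5 / 238 = 9.04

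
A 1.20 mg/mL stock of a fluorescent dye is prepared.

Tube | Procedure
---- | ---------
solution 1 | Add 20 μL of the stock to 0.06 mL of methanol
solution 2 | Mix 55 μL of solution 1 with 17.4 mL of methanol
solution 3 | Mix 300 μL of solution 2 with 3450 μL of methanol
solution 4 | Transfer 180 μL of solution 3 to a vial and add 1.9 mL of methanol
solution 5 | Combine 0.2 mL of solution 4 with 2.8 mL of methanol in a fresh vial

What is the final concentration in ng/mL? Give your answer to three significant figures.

Step 1: 20 μL + 0.06 mL = 80 μL total → factor 80/20 = 4
Step 2: 55 μL + 17.4 mL = 17455 μL total → factor 17455/55 = 317.36
Step 3: 300 μL + 3450 μL = 3750 μL total → factor 3750/300 = 12.5
Step 4: 180 μL + 1.9 mL = 2080 μL total → factor 2080/180 = 11.556
Step 5: 0.2 mL + 2.8 mL = 3 mL total → factor 3/0.2 = 15
Overall dilution factor = 4 × 317.36 × 12.5 × 11.556 × 15 = 2.7505 × 10^6
Final = 1.20 mg/mL / 2.7505 × 10^6 = 4.363 × 10^-7 mg/mL = 0.436 ng/mL

0.436 ng/mL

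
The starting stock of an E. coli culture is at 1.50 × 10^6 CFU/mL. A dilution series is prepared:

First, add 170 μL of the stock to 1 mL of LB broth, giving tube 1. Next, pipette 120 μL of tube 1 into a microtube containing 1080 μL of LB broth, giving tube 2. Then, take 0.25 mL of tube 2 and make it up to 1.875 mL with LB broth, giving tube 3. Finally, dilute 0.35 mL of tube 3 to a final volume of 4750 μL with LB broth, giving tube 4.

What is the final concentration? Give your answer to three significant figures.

Step 1: 170 μL + 1 mL = 1170 μL total → factor 1170/170 = 6.8824
Step 2: 120 μL + 1080 μL = 1200 μL total → factor 1200/120 = 10
Step 3: 0.25 mL brought to 1.875 mL → factor 1.875/0.25 = 7.5
Step 4: 0.35 mL brought to 4750 μL → factor 4.75/0.35 = 13.571
Overall dilution factor = 6.8824 × 10 × 7.5 × 13.571 = 7005.3
Final = 1.50 × 10^6 CFU/mL / 7005.3 = 214 CFU/mL

214 CFU/mL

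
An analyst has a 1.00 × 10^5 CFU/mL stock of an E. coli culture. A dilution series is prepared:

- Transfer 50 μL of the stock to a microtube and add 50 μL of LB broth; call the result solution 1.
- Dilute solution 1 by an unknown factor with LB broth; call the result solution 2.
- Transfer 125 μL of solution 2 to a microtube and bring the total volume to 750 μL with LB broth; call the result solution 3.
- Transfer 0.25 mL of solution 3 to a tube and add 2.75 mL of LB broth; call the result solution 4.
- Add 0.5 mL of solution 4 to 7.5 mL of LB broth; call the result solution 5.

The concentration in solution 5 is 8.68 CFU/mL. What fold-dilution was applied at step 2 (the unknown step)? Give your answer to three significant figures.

Step 1: 50 μL + 50 μL = 100 μL total → factor 100/50 = 2
Step 2: unknown factor x
Step 3: 125 μL brought to 750 μL → factor 750/125 = 6
Step 4: 0.25 mL + 2.75 mL = 3 mL total → factor 3/0.25 = 12
Step 5: 0.5 mL + 7.5 mL = 8 mL total → factor 8/0.5 = 16
Product of known-step factors = 2304
Overall factor = 1.00 × 10^5 CFU/mL / (8.68 CFU/mL) = 11521
x = 11521 / 2304 = 5.00

5.00-fold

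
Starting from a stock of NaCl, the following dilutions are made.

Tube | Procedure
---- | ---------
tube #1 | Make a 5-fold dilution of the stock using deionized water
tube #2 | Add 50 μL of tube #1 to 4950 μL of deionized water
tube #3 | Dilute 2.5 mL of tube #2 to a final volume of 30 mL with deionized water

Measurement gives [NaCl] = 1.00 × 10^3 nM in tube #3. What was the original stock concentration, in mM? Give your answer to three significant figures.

6.00 mM

Step 1: 5-fold → factor 5
Step 2: 50 μL + 4950 μL = 5000 μL total → factor 5000/50 = 100
Step 3: 2.5 mL brought to 30 mL → factor 30/2.5 = 12
Overall dilution factor = 5 × 100 × 12 = 6000
Stock = 1.00 × 10^3 nM × 6000 = 6.000 × 10^6 nM = 6.00 mM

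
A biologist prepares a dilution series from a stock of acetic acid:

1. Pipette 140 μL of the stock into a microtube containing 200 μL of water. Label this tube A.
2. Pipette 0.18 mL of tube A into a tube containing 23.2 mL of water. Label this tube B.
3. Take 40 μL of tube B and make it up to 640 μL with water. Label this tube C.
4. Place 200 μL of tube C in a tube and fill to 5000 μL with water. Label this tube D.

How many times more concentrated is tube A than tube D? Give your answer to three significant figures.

5.20 × 10^4

Step 1: 140 μL + 200 μL = 340 μL total → factor 340/140 = 2.4286
Step 2: 0.18 mL + 23.2 mL = 23.38 mL total → factor 23.38/0.18 = 129.89
Step 3: 40 μL brought to 640 μL → factor 640/40 = 16
Step 4: 200 μL brought to 5000 μL → factor 5000/200 = 25
Dilution factor to tube A = 2.4286; to tube D = 1.2618 × 10^5
[tube A]/[tube D] = (factor to tube D)/(factor to tube A) = 1.2618 × 10^5/2.4286 = 5.20 × 10^4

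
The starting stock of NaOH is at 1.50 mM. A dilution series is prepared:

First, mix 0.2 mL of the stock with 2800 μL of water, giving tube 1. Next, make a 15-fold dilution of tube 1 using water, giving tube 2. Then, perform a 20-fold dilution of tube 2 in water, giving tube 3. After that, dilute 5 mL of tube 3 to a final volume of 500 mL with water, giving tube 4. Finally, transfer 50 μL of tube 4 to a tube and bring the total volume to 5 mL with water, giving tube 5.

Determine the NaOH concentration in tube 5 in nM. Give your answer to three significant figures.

Step 1: 0.2 mL + 2800 μL = 3 mL total → factor 3/0.2 = 15
Step 2: 15-fold → factor 15
Step 3: 20-fold → factor 20
Step 4: 5 mL brought to 500 mL → factor 500/5 = 100
Step 5: 50 μL brought to 5 mL → factor 5000/50 = 100
Overall dilution factor = 15 × 15 × 20 × 100 × 100 = 4.5 × 10^7
Final = 1.50 mM / 4.5 × 10^7 = 3.333 × 10^-8 mM = 0.0333 nM

0.0333 nM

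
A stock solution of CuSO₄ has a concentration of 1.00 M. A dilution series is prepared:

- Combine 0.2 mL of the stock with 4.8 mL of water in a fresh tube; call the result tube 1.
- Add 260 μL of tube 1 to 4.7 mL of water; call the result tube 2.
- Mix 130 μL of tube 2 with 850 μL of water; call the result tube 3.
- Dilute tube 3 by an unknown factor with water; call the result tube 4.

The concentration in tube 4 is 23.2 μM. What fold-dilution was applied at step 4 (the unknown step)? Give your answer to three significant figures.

Step 1: 0.2 mL + 4.8 mL = 5 mL total → factor 5/0.2 = 25
Step 2: 260 μL + 4.7 mL = 4960 μL total → factor 4960/260 = 19.077
Step 3: 130 μL + 850 μL = 980 μL total → factor 980/130 = 7.5385
Step 4: unknown factor x
Product of known-step factors = 3595.3
Overall factor = 1.00 M / (23.2 μM) = 43103
x = 43103 / 3595.3 = 12.0

12.0-fold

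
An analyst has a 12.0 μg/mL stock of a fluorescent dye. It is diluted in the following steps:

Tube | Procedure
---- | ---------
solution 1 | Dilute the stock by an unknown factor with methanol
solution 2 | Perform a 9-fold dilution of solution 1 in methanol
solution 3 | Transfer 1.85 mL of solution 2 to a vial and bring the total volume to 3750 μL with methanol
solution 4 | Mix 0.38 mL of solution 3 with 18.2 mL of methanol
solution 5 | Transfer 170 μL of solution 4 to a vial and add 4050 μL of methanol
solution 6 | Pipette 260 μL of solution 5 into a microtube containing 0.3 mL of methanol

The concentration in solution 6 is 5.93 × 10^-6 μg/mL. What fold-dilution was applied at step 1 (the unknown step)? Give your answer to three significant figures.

Step 1: unknown factor x
Step 2: 9-fold → factor 9
Step 3: 1.85 mL brought to 3750 μL → factor 3.75/1.85 = 2.027
Step 4: 0.38 mL + 18.2 mL = 18.58 mL total → factor 18.58/0.38 = 48.895
Step 5: 170 μL + 4050 μL = 4220 μL total → factor 4220/170 = 24.824
Step 6: 260 μL + 0.3 mL = 560 μL total → factor 560/260 = 2.1538
Product of known-step factors = 47692
Overall factor = 12.0 μg/mL / (5.93 × 10^-6 μg/mL) = 2.0236 × 10^6
x = 2.0236 × 10^6 / 47692 = 42.4

42.4-fold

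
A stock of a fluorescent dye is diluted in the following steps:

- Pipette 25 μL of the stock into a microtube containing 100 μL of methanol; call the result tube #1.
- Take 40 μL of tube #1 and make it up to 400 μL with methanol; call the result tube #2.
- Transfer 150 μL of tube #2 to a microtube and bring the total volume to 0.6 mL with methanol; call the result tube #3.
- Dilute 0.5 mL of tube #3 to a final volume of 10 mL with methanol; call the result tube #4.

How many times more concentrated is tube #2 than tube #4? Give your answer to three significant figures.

Step 1: 25 μL + 100 μL = 125 μL total → factor 125/25 = 5
Step 2: 40 μL brought to 400 μL → factor 400/40 = 10
Step 3: 150 μL brought to 0.6 mL → factor 600/150 = 4
Step 4: 0.5 mL brought to 10 mL → factor 10/0.5 = 20
Dilution factor to tube #2 = 50; to tube #4 = 4000
[tube #2]/[tube #4] = (factor to tube #4)/(factor to tube #2) = 4000/50 = 80.0

80.0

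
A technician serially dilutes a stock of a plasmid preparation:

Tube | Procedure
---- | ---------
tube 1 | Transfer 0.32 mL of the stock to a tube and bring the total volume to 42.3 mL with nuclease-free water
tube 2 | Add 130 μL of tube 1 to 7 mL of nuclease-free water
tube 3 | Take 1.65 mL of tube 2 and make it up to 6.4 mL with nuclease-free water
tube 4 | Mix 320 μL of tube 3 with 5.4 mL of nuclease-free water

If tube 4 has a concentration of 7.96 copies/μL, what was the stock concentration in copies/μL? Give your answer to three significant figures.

Step 1: 0.32 mL brought to 42.3 mL → factor 42.3/0.32 = 132.19
Step 2: 130 μL + 7 mL = 7130 μL total → factor 7130/130 = 54.846
Step 3: 1.65 mL brought to 6.4 mL → factor 6.4/1.65 = 3.8788
Step 4: 320 μL + 5.4 mL = 5720 μL total → factor 5720/320 = 17.875
Overall dilution factor = 132.19 × 54.846 × 3.8788 × 17.875 = 5.0266 × 10^5
Stock = 7.96 copies/μL × 5.0266 × 10^5 = 4.00 × 10^6 copies/μL

4.00 × 10^6 copies/μL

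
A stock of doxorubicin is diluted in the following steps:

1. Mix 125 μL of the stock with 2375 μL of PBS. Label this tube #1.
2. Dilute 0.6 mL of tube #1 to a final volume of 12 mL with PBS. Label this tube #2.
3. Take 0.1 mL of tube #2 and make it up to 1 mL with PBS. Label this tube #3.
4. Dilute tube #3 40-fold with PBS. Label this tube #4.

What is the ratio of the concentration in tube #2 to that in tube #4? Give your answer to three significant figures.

Step 1: 125 μL + 2375 μL = 2500 μL total → factor 2500/125 = 20
Step 2: 0.6 mL brought to 12 mL → factor 12/0.6 = 20
Step 3: 0.1 mL brought to 1 mL → factor 1/0.1 = 10
Step 4: 40-fold → factor 40
Dilution factor to tube #2 = 400; to tube #4 = 1.6 × 10^5
[tube #2]/[tube #4] = (factor to tube #4)/(factor to tube #2) = 1.6 × 10^5/400 = 400

400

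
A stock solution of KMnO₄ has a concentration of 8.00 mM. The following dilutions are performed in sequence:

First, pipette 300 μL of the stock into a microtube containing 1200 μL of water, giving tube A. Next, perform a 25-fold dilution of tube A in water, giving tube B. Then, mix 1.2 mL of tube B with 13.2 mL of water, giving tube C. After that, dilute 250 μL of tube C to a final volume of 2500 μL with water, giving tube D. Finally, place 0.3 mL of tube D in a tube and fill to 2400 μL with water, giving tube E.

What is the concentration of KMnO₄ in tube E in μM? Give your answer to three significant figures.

Step 1: 300 μL + 1200 μL = 1500 μL total → factor 1500/300 = 5
Step 2: 25-fold → factor 25
Step 3: 1.2 mL + 13.2 mL = 14.4 mL total → factor 14.4/1.2 = 12
Step 4: 250 μL brought to 2500 μL → factor 2500/250 = 10
Step 5: 0.3 mL brought to 2400 μL → factor 2.4/0.3 = 8
Overall dilution factor = 5 × 25 × 12 × 10 × 8 = 1.2 × 10^5
Final = 8.00 mM / 1.2 × 10^5 = 6.667 × 10^-5 mM = 0.0667 μM

0.0667 μM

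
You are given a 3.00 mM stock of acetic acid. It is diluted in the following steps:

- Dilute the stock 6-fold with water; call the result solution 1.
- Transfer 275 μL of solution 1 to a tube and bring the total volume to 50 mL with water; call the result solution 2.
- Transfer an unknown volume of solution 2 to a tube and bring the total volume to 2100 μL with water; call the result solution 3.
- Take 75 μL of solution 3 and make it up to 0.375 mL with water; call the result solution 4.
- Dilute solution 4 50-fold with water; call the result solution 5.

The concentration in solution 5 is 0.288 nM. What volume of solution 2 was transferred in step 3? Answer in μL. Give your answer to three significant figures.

Step 1: 6-fold → factor 6
Step 2: 275 μL brought to 50 mL → factor 50000/275 = 181.82
Step 3: v brought to 2100 μL → factor = 2100 μL/v
Step 4: 75 μL brought to 0.375 mL → factor 375/75 = 5
Step 5: 50-fold → factor 50
Product of known-step factors = 2.7273 × 10^5
Overall factor = 3.00 mM / (0.288 nM) = 1.0417 × 10^7
Step-3 factor = 1.0417 × 10^7 / 2.7273 × 10^5 = 38.194
v = 2100 μL / 38.194 = 55.0 μL

55.0 μL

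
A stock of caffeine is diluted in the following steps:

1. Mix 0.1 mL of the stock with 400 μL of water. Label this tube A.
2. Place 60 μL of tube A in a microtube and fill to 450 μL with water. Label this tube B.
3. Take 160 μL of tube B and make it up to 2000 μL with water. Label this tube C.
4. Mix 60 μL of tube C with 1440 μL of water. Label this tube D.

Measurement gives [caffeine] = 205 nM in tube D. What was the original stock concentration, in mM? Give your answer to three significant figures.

Step 1: 0.1 mL + 400 μL = 0.5 mL total → factor 0.5/0.1 = 5
Step 2: 60 μL brought to 450 μL → factor 450/60 = 7.5
Step 3: 160 μL brought to 2000 μL → factor 2000/160 = 12.5
Step 4: 60 μL + 1440 μL = 1500 μL total → factor 1500/60 = 25
Overall dilution factor = 5 × 7.5 × 12.5 × 25 = 11719
Stock = 205 nM × 11719 = 2.402 × 10^6 nM = 2.40 mM

2.40 mM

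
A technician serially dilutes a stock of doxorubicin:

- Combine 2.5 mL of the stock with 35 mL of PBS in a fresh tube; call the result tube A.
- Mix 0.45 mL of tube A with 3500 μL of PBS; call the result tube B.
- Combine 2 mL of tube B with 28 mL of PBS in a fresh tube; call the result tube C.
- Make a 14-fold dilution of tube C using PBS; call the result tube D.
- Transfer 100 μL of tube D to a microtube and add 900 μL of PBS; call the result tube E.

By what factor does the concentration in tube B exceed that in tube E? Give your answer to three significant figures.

2.10 × 10^3

Step 1: 2.5 mL + 35 mL = 37.5 mL total → factor 37.5/2.5 = 15
Step 2: 0.45 mL + 3500 μL = 3.95 mL total → factor 3.95/0.45 = 8.7778
Step 3: 2 mL + 28 mL = 30 mL total → factor 30/2 = 15
Step 4: 14-fold → factor 14
Step 5: 100 μL + 900 μL = 1000 μL total → factor 1000/100 = 10
Dilution factor to tube B = 131.67; to tube E = 2.765 × 10^5
[tube B]/[tube E] = (factor to tube E)/(factor to tube B) = 2.765 × 10^5/131.67 = 2.10 × 10^3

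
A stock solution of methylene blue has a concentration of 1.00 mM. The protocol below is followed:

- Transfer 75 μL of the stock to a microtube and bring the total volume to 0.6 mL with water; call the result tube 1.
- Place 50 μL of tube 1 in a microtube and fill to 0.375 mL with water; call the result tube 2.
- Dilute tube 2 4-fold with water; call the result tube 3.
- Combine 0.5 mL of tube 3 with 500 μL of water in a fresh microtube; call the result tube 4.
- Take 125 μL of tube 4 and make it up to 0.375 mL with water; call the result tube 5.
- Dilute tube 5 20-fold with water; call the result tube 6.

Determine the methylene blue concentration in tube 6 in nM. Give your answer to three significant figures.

34.7 nM

Step 1: 75 μL brought to 0.6 mL → factor 600/75 = 8
Step 2: 50 μL brought to 0.375 mL → factor 375/50 = 7.5
Step 3: 4-fold → factor 4
Step 4: 0.5 mL + 500 μL = 1 mL total → factor 1/0.5 = 2
Step 5: 125 μL brought to 0.375 mL → factor 375/125 = 3
Step 6: 20-fold → factor 20
Overall dilution factor = 8 × 7.5 × 4 × 2 × 3 × 20 = 28800
Final = 1.00 mM / 28800 = 3.472 × 10^-5 mM = 34.7 nM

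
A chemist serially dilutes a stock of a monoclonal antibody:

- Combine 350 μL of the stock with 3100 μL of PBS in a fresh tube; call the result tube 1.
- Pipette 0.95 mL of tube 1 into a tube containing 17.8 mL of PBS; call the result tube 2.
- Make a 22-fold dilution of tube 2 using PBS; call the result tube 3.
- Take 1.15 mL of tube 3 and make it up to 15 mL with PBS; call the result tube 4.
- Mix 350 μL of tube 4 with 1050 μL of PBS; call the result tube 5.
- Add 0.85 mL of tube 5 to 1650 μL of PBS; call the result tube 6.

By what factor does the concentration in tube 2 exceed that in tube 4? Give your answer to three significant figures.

287

Step 1: 350 μL + 3100 μL = 3450 μL total → factor 3450/350 = 9.8571
Step 2: 0.95 mL + 17.8 mL = 18.75 mL total → factor 18.75/0.95 = 19.737
Step 3: 22-fold → factor 22
Step 4: 1.15 mL brought to 15 mL → factor 15/1.15 = 13.043
Dilution factor to tube 2 = 194.55; to tube 4 = 55827
[tube 2]/[tube 4] = (factor to tube 4)/(factor to tube 2) = 55827/194.55 = 287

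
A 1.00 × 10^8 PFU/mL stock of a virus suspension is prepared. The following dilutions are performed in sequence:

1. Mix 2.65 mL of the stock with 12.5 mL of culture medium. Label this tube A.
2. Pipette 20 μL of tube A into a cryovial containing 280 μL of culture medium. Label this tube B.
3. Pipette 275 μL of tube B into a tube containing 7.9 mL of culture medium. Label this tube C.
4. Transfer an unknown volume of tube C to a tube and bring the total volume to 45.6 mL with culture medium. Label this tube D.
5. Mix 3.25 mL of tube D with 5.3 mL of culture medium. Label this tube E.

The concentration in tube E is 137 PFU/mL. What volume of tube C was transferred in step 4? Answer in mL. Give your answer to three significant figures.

0.419 mL

Step 1: 2.65 mL + 12.5 mL = 15.15 mL total → factor 15.15/2.65 = 5.717
Step 2: 20 μL + 280 μL = 300 μL total → factor 300/20 = 15
Step 3: 275 μL + 7.9 mL = 8175 μL total → factor 8175/275 = 29.727
Step 4: v brought to 45.6 mL → factor = 45.6 mL/v
Step 5: 3.25 mL + 5.3 mL = 8.55 mL total → factor 8.55/3.25 = 2.6308
Product of known-step factors = 6706.5
Overall factor = 1.00 × 10^8 PFU/mL / (137 PFU/mL) = 7.2993 × 10^5
Step-4 factor = 7.2993 × 10^5 / 6706.5 = 108.84
v = 45.6 mL / 108.84 = 0.419 mL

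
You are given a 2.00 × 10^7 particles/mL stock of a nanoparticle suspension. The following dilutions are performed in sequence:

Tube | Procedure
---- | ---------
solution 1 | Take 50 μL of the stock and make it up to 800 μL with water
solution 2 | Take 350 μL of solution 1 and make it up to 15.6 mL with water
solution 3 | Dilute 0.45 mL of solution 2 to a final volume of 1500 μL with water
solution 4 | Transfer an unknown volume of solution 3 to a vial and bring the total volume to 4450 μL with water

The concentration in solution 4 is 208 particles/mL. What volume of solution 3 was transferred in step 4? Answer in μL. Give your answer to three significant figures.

Step 1: 50 μL brought to 800 μL → factor 800/50 = 16
Step 2: 350 μL brought to 15.6 mL → factor 15600/350 = 44.571
Step 3: 0.45 mL brought to 1500 μL → factor 1.5/0.45 = 3.3333
Step 4: v brought to 4450 μL → factor = 4450 μL/v
Product of known-step factors = 2377.1
Overall factor = 2.00 × 10^7 particles/mL / (208 particles/mL) = 96154
Step-4 factor = 96154 / 2377.1 = 40.449
v = 4450 μL / 40.449 = 110 μL

110 μL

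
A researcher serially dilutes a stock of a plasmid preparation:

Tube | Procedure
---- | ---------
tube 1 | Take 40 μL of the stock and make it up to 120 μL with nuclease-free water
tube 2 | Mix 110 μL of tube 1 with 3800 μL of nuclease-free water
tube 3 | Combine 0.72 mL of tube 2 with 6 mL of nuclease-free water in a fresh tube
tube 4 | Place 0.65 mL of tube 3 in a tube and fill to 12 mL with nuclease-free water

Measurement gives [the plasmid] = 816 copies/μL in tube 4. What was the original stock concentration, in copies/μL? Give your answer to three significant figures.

Step 1: 40 μL brought to 120 μL → factor 120/40 = 3
Step 2: 110 μL + 3800 μL = 3910 μL total → factor 3910/110 = 35.545
Step 3: 0.72 mL + 6 mL = 6.72 mL total → factor 6.72/0.72 = 9.3333
Step 4: 0.65 mL brought to 12 mL → factor 12/0.65 = 18.462
Overall dilution factor = 3 × 35.545 × 9.3333 × 18.462 = 18374
Stock = 816 copies/μL × 18374 = 1.50 × 10^7 copies/μL

1.50 × 10^7 copies/μL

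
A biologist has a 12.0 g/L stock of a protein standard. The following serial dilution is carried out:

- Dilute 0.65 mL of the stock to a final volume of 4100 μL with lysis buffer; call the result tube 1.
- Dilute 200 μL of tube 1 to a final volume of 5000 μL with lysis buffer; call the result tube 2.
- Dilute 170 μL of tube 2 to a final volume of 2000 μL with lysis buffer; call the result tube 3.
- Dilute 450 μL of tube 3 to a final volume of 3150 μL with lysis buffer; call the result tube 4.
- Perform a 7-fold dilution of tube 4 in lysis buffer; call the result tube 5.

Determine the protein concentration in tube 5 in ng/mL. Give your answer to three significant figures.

Step 1: 0.65 mL brought to 4100 μL → factor 4.1/0.65 = 6.3077
Step 2: 200 μL brought to 5000 μL → factor 5000/200 = 25
Step 3: 170 μL brought to 2000 μL → factor 2000/170 = 11.765
Step 4: 450 μL brought to 3150 μL → factor 3150/450 = 7
Step 5: 7-fold → factor 7
Overall dilution factor = 6.3077 × 25 × 11.765 × 7 × 7 = 90905
Final = 12.0 g/L / 90905 = 0.0001320 g/L = 132 ng/mL

132 ng/mL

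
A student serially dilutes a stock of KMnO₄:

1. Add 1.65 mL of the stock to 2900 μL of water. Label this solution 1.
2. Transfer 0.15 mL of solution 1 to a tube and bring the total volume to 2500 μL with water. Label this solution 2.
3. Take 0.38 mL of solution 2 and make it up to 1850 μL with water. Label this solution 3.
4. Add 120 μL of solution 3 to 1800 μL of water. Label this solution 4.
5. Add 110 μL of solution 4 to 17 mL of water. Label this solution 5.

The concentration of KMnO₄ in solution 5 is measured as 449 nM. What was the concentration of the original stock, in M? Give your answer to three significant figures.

0.250 M

Step 1: 1.65 mL + 2900 μL = 4.55 mL total → factor 4.55/1.65 = 2.7576
Step 2: 0.15 mL brought to 2500 μL → factor 2.5/0.15 = 16.667
Step 3: 0.38 mL brought to 1850 μL → factor 1.85/0.38 = 4.8684
Step 4: 120 μL + 1800 μL = 1920 μL total → factor 1920/120 = 16
Step 5: 110 μL + 17 mL = 17110 μL total → factor 17110/110 = 155.55
Overall dilution factor = 2.7576 × 16.667 × 4.8684 × 16 × 155.55 = 5.5685 × 10^5
Stock = 449 nM × 5.5685 × 10^5 = 2.500 × 10^8 nM = 0.250 M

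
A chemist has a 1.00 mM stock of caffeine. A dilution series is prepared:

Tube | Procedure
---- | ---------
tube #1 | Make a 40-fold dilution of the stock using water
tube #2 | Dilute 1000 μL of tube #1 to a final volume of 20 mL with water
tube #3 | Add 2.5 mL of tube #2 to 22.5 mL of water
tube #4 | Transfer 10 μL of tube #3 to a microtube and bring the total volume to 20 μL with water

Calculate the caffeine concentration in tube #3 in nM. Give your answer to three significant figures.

Step 1: 40-fold → factor 40
Step 2: 1000 μL brought to 20 mL → factor 20000/1000 = 20
Step 3: 2.5 mL + 22.5 mL = 25 mL total → factor 25/2.5 = 10
Dilution factor through tube #3 = 40 × 20 × 10 = 8000
[tube #3] = 1.00 mM / 8000 = 0.0001250 mM = 125 nM

125 nM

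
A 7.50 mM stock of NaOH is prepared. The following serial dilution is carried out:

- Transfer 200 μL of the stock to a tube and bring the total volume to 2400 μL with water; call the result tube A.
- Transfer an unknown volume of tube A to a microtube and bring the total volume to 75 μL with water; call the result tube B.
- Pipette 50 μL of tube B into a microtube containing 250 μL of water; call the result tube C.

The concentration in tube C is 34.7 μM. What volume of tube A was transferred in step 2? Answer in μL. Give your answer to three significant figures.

25.0 μL

Step 1: 200 μL brought to 2400 μL → factor 2400/200 = 12
Step 2: v brought to 75 μL → factor = 75 μL/v
Step 3: 50 μL + 250 μL = 300 μL total → factor 300/50 = 6
Product of known-step factors = 72
Overall factor = 7.50 mM / (34.7 μM) = 216.14
Step-2 factor = 216.14 / 72 = 3.0019
v = 75 μL / 3.0019 = 25.0 μL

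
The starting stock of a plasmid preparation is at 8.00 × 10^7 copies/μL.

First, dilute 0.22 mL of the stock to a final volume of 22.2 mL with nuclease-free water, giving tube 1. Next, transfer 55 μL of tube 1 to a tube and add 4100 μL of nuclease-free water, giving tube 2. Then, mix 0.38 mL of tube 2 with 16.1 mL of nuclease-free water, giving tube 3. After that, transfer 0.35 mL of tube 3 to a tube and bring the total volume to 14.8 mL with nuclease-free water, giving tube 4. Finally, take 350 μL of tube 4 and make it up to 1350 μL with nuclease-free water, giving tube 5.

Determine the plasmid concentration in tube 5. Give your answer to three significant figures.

1.48 copies/μL

Step 1: 0.22 mL brought to 22.2 mL → factor 22.2/0.22 = 100.91
Step 2: 55 μL + 4100 μL = 4155 μL total → factor 4155/55 = 75.545
Step 3: 0.38 mL + 16.1 mL = 16.48 mL total → factor 16.48/0.38 = 43.368
Step 4: 0.35 mL brought to 14.8 mL → factor 14.8/0.35 = 42.286
Step 5: 350 μL brought to 1350 μL → factor 1350/350 = 3.8571
Overall dilution factor = 100.91 × 75.545 × 43.368 × 42.286 × 3.8571 = 5.3923 × 10^7
Final = 8.00 × 10^7 copies/μL / 5.3923 × 10^7 = 1.48 copies/μL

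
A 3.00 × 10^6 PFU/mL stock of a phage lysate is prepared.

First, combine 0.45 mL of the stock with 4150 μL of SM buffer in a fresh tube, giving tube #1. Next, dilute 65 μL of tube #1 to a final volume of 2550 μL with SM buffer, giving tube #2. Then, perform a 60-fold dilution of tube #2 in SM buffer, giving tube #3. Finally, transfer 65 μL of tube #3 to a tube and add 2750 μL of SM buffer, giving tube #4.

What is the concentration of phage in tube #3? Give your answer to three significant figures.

Step 1: 0.45 mL + 4150 μL = 4.6 mL total → factor 4.6/0.45 = 10.222
Step 2: 65 μL brought to 2550 μL → factor 2550/65 = 39.231
Step 3: 60-fold → factor 60
Dilution factor through tube #3 = 10.222 × 39.231 × 60 = 24062
[tube #3] = 3.00 × 10^6 PFU/mL / 24062 = 125 PFU/mL

125 PFU/mL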